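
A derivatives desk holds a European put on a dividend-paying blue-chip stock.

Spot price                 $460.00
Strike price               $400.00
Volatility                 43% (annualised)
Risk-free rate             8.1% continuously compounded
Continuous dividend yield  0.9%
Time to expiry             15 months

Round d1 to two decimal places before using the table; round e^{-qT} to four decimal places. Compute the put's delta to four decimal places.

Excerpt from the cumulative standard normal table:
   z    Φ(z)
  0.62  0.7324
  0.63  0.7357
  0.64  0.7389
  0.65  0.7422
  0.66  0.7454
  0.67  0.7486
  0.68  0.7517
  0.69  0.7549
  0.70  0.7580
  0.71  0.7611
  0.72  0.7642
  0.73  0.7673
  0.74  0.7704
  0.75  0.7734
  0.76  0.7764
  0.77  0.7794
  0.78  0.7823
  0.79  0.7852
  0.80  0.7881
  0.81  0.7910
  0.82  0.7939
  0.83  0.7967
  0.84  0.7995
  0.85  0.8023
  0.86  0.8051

σ√T = 0.43 × 1.1180 = 0.4808
d₁ = [ln(460/400) + (0.081 − 0.009 + ½·0.43²)·1.25] / (σ√T) = (0.1398 + 0.2056) / 0.4808 = 0.7183 → 0.72
N(d₁) = N(0.72) = 0.7642
Δ_put = exp(−qT)·(N(d₁) − 1) = 0.9888·(0.7642 − 1) = -0.2332

-0.2332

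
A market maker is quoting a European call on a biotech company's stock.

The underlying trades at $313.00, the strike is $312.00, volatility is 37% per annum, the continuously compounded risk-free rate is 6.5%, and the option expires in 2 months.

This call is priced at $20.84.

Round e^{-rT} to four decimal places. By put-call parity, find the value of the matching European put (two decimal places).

$16.47

exp(−rT) = exp(−0.065·0.1667) = 0.9892
Put-call parity: C − P = S − K·e^(−rT) = 313 − 312·0.9892 = 313 − 308.6304 = 4.3696
P = C − (C − P) = 20.84 − (4.3696) = 16.4704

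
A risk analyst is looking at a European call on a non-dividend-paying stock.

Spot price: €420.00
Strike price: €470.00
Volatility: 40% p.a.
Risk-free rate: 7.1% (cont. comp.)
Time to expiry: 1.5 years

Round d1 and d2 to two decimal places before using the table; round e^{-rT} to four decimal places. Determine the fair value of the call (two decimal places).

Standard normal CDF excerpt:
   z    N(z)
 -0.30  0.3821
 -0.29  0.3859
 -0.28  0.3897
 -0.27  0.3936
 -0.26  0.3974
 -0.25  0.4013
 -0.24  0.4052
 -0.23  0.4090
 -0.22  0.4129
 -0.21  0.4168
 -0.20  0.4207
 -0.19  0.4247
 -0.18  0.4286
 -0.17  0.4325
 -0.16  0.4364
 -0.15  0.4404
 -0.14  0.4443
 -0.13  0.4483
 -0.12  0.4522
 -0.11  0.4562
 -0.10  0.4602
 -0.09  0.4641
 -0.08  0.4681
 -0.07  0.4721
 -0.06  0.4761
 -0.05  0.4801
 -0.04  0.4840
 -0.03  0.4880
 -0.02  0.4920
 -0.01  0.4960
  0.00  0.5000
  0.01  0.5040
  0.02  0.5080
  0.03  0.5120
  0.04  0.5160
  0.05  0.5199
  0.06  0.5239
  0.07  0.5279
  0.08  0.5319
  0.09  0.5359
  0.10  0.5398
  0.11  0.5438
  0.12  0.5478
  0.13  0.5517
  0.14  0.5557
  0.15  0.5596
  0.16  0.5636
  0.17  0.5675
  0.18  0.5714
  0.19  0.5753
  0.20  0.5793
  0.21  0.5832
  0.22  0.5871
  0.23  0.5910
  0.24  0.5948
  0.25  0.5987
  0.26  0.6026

σ√T = 0.4·√1.5 = 0.4899
ln(S/K) + (r + σ²/2)T = ln(420/470) + (0.071 + 0.4²/2)·1.5 = -0.1125 + 0.2265 = 0.1140
d₁ = 0.1140 / 0.4899 = 0.2327 ⇒ 0.23
d₂ = d₁ − σ√T = 0.2327 − 0.4899 = -0.2572 ⇒ -0.26
e^(−rT) = e^(−0.071·1.5) = 0.8990
N(d₁) = N(0.23) = 0.5910;  N(d₂) = N(-0.26) = 0.3974
C = 420·0.5910 − 470·0.8990·0.3974 = 248.2200 − 167.9134 = 80.3066

€80.31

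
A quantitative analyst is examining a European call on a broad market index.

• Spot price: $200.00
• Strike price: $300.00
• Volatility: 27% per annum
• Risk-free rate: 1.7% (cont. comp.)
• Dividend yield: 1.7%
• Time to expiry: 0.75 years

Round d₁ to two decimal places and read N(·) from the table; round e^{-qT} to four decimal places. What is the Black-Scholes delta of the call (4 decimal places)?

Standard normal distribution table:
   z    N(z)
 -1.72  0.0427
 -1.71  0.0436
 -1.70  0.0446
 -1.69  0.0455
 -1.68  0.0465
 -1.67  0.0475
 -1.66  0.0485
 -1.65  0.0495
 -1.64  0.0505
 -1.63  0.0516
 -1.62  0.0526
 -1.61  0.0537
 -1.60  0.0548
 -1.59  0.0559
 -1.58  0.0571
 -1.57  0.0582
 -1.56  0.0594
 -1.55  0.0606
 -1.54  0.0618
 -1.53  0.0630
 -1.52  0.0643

T = 0.75;  σ√T = 0.2338
d₁ = [ln(200/300) + (0.017 − 0.017 + 0.27²/2)·0.75] / 0.2338 = [-0.4055 + 0.0273] / 0.2338 = -1.6171 ≈ -1.62
N(d₁) = N(-1.62) = 0.0526
Δ_call = e^(−qT)·N(d₁) = 0.9873·0.0526 = 0.0519

0.0519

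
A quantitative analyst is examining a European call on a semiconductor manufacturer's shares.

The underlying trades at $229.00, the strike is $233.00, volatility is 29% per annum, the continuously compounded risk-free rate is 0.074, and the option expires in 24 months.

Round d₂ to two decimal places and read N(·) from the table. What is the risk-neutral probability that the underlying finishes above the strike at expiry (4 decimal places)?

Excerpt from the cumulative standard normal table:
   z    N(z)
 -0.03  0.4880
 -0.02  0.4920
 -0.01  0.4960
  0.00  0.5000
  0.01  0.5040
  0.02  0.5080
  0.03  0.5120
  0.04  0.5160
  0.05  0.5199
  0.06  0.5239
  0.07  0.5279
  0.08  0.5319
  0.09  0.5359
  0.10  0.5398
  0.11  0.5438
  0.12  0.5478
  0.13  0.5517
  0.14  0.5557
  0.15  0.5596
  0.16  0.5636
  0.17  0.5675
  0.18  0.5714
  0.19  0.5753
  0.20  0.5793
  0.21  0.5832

0.5438

T = 2;  σ√T = 0.4101
d₁ = [ln(229/233) + (0.074 + 0.29²/2)·2] / 0.4101 = [-0.0173 + 0.2321] / 0.4101 = 0.5237 → 0.52
d₂ = d₁ − σ√T = 0.5237 − 0.4101 = 0.1136 → 0.11
Risk-neutral Pr[S_T > K] = N(d₂) = N(0.11) = 0.5438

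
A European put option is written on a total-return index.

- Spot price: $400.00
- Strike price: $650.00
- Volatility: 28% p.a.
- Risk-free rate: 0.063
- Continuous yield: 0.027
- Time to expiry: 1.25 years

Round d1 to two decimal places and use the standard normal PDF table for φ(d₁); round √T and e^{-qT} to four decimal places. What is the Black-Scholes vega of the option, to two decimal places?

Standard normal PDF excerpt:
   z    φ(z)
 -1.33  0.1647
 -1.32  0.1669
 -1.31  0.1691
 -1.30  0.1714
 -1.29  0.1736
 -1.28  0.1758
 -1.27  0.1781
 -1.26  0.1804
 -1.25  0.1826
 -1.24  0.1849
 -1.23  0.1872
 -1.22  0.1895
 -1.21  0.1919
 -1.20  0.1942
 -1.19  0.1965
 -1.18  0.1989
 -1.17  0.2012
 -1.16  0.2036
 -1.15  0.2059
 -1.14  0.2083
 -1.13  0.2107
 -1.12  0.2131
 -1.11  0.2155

σ√T = 0.28 × 1.1180 = 0.3130
d₁ = [ln(400/650) + (0.063 − 0.027 + 0.28²/2)·1.25] / 0.3130 = [-0.4855 + 0.0940] / 0.3130 = -1.2506 ≈ -1.25
√T = √1.25 = 1.1180
φ(d₁) = φ(-1.25) = 0.1826
e^(−qT) = e^(−0.027·1.25) = 0.9668
vega = S·e^(−qT)·φ(d₁)·√T = 400·0.9668·0.1826·1.1180 = 78.9477

78.95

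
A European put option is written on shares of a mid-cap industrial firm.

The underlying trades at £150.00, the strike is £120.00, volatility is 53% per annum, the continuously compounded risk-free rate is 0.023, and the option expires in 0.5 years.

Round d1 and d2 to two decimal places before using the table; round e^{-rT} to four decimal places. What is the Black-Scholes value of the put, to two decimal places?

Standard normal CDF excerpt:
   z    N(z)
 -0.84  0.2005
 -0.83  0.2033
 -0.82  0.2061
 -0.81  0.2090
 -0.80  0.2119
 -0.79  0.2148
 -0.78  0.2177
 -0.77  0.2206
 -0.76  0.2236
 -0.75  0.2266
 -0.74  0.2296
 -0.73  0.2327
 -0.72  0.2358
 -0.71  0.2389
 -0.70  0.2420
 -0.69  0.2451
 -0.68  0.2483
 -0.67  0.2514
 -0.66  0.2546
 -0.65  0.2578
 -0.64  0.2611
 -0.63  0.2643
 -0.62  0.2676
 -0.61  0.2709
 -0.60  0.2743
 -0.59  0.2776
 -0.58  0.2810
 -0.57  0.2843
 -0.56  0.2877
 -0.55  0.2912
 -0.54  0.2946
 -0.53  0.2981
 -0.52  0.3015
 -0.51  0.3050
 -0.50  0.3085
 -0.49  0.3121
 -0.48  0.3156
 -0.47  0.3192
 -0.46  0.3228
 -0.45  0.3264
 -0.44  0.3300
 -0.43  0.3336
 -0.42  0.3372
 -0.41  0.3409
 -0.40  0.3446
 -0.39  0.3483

£7.80

σ√T = 0.53 × 0.7071 = 0.3748
d₁ = [ln(150/120) + (0.023 + 0.53²/2)·0.5] / 0.3748 = [0.2231 + 0.0817] / 0.3748 = 0.8135 ≈ 0.81
d₂ = d₁ − σ√T = 0.8135 − 0.3748 = 0.4387 ≈ 0.44
e^(−rT) = e^(−0.023·0.5) = 0.9886
N(−d₂) = N(-0.44) = 0.3300;  N(−d₁) = N(-0.81) = 0.2090
P = 120·0.9886·0.3300 − 150·0.2090 = 39.1486 − 31.3500 = 7.7986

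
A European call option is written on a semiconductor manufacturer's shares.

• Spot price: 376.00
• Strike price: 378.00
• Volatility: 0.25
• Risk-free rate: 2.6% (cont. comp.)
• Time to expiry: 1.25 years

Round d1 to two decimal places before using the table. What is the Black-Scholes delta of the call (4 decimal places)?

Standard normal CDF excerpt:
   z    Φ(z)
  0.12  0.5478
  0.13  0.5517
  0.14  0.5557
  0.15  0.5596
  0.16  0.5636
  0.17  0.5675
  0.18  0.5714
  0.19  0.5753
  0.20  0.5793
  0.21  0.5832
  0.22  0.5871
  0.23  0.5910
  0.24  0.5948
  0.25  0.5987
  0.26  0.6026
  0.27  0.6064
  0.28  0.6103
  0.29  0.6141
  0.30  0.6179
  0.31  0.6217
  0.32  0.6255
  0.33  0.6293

0.5948

σ√T = 0.25 × 1.1180 = 0.2795
d₁ = [ln(376/378) + (0.026 + ½·0.25²)·1.25] / (σ√T) = (-0.0053 + 0.0716) / 0.2795 = 0.2370 → 0.24
N(d₁) = N(0.24) = 0.5948
Δ_call = N(d₁) = 0.5948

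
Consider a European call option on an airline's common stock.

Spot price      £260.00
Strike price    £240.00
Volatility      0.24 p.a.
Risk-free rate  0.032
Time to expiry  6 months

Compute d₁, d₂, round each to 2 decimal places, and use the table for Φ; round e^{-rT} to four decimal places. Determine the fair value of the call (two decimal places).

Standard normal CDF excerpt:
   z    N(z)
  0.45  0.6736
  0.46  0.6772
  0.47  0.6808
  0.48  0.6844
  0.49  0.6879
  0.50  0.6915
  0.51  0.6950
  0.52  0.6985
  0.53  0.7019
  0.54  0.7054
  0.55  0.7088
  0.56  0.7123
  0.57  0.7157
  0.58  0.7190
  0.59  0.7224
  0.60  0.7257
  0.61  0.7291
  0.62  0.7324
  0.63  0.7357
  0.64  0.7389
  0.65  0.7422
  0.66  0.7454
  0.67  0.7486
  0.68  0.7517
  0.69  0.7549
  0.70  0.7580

σ√T = 0.24 × 0.7071 = 0.1697
ln(S/K) + (r + σ²/2)T = ln(260/240) + (0.032 + 0.24²/2)·0.5 = 0.0800 + 0.0304 = 0.1104
d₁ = 0.1104 / 0.1697 = 0.6508 ≈ 0.65
d₂ = d₁ − σ√T = 0.6508 − 0.1697 = 0.4811 ≈ 0.48
exp(−rT) = exp(−0.032·0.5) = 0.9841
C = 260·N(0.65) − 240·0.9841·N(0.48) = 260·0.7422 − 240·0.9841·0.6844 = 192.9720 − 161.6443 = 31.3277

£31.33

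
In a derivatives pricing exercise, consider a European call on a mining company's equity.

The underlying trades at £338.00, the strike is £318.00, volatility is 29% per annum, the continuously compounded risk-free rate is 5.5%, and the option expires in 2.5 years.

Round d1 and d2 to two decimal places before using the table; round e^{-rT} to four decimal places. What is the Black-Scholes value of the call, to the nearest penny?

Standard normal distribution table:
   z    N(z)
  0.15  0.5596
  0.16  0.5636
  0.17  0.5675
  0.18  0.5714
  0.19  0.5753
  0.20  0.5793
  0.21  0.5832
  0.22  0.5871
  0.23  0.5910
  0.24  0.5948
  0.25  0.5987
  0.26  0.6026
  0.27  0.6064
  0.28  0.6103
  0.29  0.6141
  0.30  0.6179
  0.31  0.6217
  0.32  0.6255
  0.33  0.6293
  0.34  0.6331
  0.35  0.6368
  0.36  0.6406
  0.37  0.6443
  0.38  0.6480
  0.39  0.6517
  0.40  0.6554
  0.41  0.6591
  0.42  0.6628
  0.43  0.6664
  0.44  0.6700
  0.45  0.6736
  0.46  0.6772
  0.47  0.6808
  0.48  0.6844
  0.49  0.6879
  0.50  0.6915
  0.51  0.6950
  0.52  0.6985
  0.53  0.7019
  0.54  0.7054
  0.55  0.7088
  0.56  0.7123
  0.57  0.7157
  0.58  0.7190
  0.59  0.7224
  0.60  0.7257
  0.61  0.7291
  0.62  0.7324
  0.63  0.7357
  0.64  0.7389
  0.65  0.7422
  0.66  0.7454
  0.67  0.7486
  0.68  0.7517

£91.40

T = 2.5;  σ√T = 0.4585
d₁ = [ln(338/318) + (0.055 + ½·0.29²)·2.5] / (σ√T) = (0.0610 + 0.2426) / 0.4585 = 0.6622 ⇒ 0.66
d₂ = 0.6622 − 0.4585 = 0.2036 ⇒ 0.20
exp(−rT) = exp(−0.055·2.5) = 0.8715
C = 338·N(0.66) − 318·0.8715·N(0.20) = 338·0.7454 − 318·0.8715·0.5793 = 251.9452 − 160.5455 = 91.3997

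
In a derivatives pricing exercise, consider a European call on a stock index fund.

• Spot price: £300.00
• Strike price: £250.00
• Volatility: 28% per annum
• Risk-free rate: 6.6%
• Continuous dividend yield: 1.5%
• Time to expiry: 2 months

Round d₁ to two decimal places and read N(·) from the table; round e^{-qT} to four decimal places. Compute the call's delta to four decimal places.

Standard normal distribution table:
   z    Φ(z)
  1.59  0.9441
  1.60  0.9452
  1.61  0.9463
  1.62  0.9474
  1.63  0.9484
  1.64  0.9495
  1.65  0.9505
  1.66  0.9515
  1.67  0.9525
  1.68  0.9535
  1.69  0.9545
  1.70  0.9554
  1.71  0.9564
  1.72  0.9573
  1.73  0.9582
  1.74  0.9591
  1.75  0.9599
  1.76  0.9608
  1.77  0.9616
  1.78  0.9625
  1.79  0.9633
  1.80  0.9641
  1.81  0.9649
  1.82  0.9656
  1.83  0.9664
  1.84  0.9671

σ√T = 0.28·√0.1667 = 0.1143
d₁ = [ln(300/250) + (0.066 − 0.015 + 0.28²/2)·0.1667] / 0.1143 = [0.1823 + 0.0150] / 0.1143 = 1.7265 ⇒ 1.73
N(d₁) = N(1.73) = 0.9582
Δ_call = e^(−qT)·N(d₁) = 0.9975·0.9582 = 0.9558

0.9558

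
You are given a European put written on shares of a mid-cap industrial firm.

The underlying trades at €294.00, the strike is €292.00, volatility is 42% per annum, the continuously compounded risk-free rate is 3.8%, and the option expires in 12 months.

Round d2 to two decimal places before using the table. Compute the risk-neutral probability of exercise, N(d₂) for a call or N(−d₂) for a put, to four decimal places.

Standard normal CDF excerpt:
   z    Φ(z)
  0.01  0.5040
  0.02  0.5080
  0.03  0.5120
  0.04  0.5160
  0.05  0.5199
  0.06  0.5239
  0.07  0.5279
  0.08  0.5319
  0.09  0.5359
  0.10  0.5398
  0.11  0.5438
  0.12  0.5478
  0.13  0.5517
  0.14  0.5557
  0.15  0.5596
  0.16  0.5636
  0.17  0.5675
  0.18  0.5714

σ√T = 0.42 × 1.0000 = 0.4200
d₁ = [ln(294/292) + (0.038 + ½·0.42²)·1] / (σ√T) = (0.0068 + 0.1262) / 0.4200 = 0.3167 ⇒ 0.32
d₂ = 0.3167 − 0.4200 = -0.1033 ⇒ -0.10
Risk-neutral Pr[S_T < K] = N(−d₂) = N(0.10) = 0.5398

0.5398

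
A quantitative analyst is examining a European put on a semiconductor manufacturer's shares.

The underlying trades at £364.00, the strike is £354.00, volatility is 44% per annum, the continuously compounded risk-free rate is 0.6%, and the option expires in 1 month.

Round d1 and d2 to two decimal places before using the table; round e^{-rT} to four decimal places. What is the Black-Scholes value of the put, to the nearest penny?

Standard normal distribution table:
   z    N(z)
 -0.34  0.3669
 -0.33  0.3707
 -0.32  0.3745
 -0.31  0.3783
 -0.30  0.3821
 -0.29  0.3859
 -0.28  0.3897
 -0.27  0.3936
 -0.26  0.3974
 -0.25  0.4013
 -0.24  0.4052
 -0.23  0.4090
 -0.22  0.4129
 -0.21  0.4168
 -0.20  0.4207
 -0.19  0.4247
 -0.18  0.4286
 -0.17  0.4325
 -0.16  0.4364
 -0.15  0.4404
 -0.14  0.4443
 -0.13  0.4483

£13.94

σ√T = 0.44 × 0.2887 = 0.1270
d₁ = [ln(364/354) + (0.006 + ½·0.44²)·0.08333] / (σ√T) = (0.0279 + 0.0086) / 0.1270 = 0.2868 ⇒ 0.29
d₂ = 0.2868 − 0.1270 = 0.1597 ⇒ 0.16
exp(−rT) = exp(−0.006·0.08333) = 0.9995
N(−d₂) = N(-0.16) = 0.4364;  N(−d₁) = N(-0.29) = 0.3859
P = 354·0.9995·0.4364 − 364·0.3859 = 154.4084 − 140.4676 = 13.9408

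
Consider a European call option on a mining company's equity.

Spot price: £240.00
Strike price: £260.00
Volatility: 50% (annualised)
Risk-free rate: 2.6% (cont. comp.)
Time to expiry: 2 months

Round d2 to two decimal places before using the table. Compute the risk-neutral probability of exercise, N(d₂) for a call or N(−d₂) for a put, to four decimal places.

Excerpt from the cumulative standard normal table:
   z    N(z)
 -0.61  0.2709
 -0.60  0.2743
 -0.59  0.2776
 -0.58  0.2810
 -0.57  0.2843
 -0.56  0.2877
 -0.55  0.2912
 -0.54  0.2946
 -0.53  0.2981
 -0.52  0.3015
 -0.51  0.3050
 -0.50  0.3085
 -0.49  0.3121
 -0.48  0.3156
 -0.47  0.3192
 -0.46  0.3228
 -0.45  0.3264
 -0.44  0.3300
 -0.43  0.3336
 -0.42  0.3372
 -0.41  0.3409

0.3192

σ√T = 0.5·√0.1667 = 0.2041
d₁ = [ln(240/260) + (0.026 + ½·0.5²)·0.1667] / (σ√T) = (-0.0800 + 0.0252) / 0.2041 = -0.2688 → -0.27
d₂ = -0.2688 − 0.2041 = -0.4730 → -0.47
Pr(exercise) under Q = N(d₂) = 0.3192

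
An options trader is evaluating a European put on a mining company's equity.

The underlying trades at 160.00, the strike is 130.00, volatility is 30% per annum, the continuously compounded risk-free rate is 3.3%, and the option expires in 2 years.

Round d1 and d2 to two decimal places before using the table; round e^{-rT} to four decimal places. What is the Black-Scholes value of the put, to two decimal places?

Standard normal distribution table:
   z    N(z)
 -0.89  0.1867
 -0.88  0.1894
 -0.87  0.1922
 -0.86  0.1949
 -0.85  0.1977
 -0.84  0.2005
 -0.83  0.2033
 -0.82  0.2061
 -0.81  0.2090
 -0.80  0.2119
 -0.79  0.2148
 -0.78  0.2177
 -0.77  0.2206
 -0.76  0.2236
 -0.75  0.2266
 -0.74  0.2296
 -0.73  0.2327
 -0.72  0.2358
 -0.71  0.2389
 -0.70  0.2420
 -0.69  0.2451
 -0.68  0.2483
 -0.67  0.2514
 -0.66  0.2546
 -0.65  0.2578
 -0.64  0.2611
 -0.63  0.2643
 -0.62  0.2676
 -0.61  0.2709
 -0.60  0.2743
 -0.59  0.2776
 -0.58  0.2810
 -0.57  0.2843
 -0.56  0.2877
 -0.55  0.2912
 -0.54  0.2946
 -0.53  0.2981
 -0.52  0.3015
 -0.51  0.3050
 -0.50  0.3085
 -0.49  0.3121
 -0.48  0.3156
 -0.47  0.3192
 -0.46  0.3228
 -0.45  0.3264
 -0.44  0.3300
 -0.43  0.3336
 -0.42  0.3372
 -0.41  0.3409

9.41

T = 2;  σ√T = 0.4243
d₁ = [ln(160/130) + (0.033 + 0.3²/2)·2] / 0.4243 = [0.2076 + 0.1560] / 0.4243 = 0.8571 ≈ 0.86
d₂ = d₁ − σ√T = 0.8571 − 0.4243 = 0.4328 ≈ 0.43
exp(−rT) = exp(−0.033·2) = 0.9361
N(−d₂) = N(-0.43) = 0.3336;  N(−d₁) = N(-0.86) = 0.1949
P = 130·0.9361·0.3336 − 160·0.1949 = 40.5968 − 31.1840 = 9.4128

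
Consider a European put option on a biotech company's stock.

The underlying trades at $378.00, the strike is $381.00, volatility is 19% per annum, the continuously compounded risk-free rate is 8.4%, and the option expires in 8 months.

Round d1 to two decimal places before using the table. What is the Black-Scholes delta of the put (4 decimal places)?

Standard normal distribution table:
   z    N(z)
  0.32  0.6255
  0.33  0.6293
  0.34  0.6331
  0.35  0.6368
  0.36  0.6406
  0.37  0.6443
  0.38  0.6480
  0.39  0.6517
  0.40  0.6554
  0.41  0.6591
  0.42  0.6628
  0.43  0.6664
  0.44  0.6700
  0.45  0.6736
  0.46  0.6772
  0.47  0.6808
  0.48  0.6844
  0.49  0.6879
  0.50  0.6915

-0.3483

T = 0.6667;  σ√T = 0.1551
d₁ = [ln(378/381) + (0.084 + 0.19²/2)·0.6667] / 0.1551 = [-0.0079 + 0.0680] / 0.1551 = 0.3876 → 0.39
N(d₁) = N(0.39) = 0.6517
Δ_put = N(d₁) − 1 = 0.6517 − 1 = -0.3483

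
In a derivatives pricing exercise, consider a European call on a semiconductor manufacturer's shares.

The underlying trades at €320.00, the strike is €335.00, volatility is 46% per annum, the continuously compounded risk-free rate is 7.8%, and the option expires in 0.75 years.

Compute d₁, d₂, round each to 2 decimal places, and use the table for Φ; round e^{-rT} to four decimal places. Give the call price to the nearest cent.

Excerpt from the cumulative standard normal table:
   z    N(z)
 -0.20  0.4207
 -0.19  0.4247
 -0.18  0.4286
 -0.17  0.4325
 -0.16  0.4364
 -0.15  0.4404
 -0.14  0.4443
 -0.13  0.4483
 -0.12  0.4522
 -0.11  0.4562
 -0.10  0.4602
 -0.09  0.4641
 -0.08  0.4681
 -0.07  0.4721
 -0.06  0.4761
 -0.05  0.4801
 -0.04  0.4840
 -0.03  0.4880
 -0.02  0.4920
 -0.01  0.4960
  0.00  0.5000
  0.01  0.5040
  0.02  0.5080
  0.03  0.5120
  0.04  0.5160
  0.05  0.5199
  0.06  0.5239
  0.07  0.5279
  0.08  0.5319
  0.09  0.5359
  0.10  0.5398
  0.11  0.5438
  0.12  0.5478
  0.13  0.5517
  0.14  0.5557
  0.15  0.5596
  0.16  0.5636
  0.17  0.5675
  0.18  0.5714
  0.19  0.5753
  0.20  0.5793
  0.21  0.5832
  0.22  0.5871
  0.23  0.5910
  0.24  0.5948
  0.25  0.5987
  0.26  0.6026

T = 0.75;  σ√T = 0.3984
ln(S/K) + (r + σ²/2)T = ln(320/335) + (0.078 + 0.46²/2)·0.75 = -0.0458 + 0.1379 = 0.0920
d₁ = 0.0920 / 0.3984 = 0.2310 → 0.23
d₂ = d₁ − σ√T = 0.2310 − 0.3984 = -0.1673 → -0.17
e^(−rT) = e^(−0.078·0.75) = 0.9432
C = 320·N(0.23) − 335·0.9432·N(-0.17) = 320·0.5910 − 335·0.9432·0.4325 = 189.1200 − 136.6579 = 52.4621

€52.46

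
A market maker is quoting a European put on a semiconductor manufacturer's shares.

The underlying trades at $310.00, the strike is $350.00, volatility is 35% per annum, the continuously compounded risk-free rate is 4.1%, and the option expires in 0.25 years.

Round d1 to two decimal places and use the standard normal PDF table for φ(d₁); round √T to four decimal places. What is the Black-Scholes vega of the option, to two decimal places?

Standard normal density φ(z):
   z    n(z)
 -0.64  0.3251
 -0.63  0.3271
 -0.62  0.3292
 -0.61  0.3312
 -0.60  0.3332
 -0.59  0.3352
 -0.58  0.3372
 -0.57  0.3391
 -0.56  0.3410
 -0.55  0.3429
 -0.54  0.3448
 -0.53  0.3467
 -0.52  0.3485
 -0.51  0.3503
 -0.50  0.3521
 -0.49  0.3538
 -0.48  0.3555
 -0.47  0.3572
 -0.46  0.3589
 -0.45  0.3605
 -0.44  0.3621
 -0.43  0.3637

53.15

σ√T = 0.35·√0.25 = 0.1750
d₁ = [ln(310/350) + (0.041 + 0.35²/2)·0.25] / 0.1750 = [-0.1214 + 0.0256] / 0.1750 = -0.5474 ⇒ -0.55
√T = √0.25 = 0.5000
φ(d₁) = φ(-0.55) = 0.3429
vega = S·φ(d₁)·√T = 310·0.3429·0.5000 = 53.1495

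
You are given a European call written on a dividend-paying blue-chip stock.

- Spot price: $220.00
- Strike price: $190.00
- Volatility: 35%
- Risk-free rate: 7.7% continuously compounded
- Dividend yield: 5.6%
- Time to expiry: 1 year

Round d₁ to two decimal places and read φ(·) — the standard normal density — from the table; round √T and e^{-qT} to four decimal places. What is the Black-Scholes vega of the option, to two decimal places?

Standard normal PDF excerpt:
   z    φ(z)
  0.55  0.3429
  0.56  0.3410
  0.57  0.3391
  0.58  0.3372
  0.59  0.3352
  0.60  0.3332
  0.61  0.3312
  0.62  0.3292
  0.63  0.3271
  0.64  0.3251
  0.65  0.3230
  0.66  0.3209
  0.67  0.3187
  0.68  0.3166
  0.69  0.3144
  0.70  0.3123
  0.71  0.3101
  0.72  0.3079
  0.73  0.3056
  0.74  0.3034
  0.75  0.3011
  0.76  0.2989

67.19

σ√T = 0.35·√1 = 0.3500
d₁ = [ln(220/190) + (0.077 − 0.056 + 0.35²/2)·1] / 0.3500 = [0.1466 + 0.0822] / 0.3500 = 0.6539 ≈ 0.65
√T = √1 = 1.0000
φ(d₁) = φ(0.65) = 0.3230
e^(−qT) = e^(−0.056·1) = 0.9455
vega = S·e^(−qT)·φ(d₁)·√T = 220·0.9455·0.3230·1.0000 = 67.1872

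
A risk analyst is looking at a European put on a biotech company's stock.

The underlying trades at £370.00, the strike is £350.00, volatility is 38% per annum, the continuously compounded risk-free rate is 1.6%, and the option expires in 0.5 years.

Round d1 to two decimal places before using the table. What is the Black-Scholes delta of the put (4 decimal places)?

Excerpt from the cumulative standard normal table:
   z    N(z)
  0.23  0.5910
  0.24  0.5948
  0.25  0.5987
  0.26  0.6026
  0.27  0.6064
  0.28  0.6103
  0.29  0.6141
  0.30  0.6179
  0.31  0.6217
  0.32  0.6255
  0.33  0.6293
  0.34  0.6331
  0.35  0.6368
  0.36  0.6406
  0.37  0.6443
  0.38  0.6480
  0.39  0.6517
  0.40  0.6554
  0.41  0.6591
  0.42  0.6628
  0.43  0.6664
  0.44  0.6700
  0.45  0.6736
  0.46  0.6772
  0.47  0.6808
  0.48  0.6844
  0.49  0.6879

T = 0.5;  σ√T = 0.2687
d₁ = [ln(370/350) + (0.016 + ½·0.38²)·0.5] / (σ√T) = (0.0556 + 0.0441) / 0.2687 = 0.3709 → 0.37
N(d₁) = N(0.37) = 0.6443
Δ_put = N(d₁) − 1 = 0.6443 − 1 = -0.3557

-0.3557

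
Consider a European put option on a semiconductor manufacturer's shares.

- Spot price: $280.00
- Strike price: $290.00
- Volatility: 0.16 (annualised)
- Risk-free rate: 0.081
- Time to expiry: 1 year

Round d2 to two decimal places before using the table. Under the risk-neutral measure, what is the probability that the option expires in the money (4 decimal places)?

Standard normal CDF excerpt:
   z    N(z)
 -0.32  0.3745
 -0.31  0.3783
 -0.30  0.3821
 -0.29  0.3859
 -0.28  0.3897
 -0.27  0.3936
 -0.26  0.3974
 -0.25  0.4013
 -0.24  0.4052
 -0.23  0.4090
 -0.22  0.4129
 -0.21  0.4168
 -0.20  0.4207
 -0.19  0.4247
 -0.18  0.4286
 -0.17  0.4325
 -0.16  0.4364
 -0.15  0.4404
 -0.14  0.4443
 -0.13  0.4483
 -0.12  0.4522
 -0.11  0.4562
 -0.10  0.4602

0.4168

T = 1;  σ√T = 0.1600
d₁ = [ln(280/290) + (0.081 + ½·0.16²)·1] / (σ√T) = (-0.0351 + 0.0938) / 0.1600 = 0.3669 ≈ 0.37
d₂ = 0.3669 − 0.1600 = 0.2069 ≈ 0.21
Risk-neutral Pr[S_T < K] = N(−d₂) = N(-0.21) = 0.4168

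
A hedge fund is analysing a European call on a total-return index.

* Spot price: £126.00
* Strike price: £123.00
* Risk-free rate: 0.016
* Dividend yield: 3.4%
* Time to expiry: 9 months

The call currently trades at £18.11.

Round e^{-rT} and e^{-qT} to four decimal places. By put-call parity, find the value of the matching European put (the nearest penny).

e^(−qT) = e^(−0.034·0.75) = 0.9748;  e^(−rT) = e^(−0.016·0.75) = 0.9881
Put-call parity: C − P = S·e^(−qT) − K·e^(−rT) = 126·0.9748 − 123·0.9881 = 122.8248 − 121.5363 = 1.2885
P = C − (C − P) = 18.11 − (1.2885) = 16.8215

£16.82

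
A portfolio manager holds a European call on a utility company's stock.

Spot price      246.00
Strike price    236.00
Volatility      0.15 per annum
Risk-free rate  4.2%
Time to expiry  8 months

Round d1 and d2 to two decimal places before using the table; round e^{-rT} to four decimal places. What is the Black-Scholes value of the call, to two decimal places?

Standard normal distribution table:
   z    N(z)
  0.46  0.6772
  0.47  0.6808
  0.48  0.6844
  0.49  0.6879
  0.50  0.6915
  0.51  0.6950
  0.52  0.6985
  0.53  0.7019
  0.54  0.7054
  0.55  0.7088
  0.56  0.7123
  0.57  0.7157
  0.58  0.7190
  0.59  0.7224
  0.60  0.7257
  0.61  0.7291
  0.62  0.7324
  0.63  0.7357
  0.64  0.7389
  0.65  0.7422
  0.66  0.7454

21.49

σ√T = 0.15·√0.6667 = 0.1225
d₁ = [ln(246/236) + (0.042 + ½·0.15²)·0.6667] / (σ√T) = (0.0415 + 0.0355) / 0.1225 = 0.6287 ⇒ 0.63
d₂ = 0.6287 − 0.1225 = 0.5062 ⇒ 0.51
e^(−rT) = e^(−0.042·0.6667) = 0.9724
N(d₁) = N(0.63) = 0.7357;  N(d₂) = N(0.51) = 0.6950
C = 246·0.7357 − 236·0.9724·0.6950 = 180.9822 − 159.4930 = 21.4892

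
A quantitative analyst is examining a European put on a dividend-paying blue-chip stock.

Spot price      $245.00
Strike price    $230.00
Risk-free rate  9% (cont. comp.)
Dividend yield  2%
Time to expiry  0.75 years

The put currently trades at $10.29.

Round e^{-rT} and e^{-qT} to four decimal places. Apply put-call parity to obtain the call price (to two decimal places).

$36.66

e^(−qT) = e^(−0.02·0.75) = 0.9851;  e^(−rT) = e^(−0.09·0.75) = 0.9347
Put-call parity: C − P = S·e^(−qT) − K·e^(−rT) = 245·0.9851 − 230·0.9347 = 241.3495 − 214.9810 = 26.3685
C = P + (C − P) = 10.29 + (26.3685) = 36.6585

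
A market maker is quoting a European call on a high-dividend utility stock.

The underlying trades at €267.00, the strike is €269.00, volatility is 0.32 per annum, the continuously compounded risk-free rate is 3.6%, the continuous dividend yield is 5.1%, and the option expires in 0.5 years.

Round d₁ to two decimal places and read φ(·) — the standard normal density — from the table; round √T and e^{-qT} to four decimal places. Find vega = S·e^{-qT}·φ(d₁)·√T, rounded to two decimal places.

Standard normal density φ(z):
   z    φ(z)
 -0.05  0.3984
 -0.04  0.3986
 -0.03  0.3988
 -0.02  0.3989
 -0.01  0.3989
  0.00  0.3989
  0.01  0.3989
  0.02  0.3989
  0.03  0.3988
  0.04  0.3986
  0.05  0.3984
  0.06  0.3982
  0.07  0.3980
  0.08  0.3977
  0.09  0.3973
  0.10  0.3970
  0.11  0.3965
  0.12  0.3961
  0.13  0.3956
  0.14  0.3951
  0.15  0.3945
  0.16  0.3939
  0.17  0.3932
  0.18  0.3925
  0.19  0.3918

73.32

σ√T = 0.32 × 0.7071 = 0.2263
d₁ = [ln(267/269) + (0.036 − 0.051 + 0.32²/2)·0.5] / 0.2263 = [-0.0075 + 0.0181] / 0.2263 = 0.0470 → 0.05
√T = √0.5 = 0.7071
φ(d₁) = φ(0.05) = 0.3984
e^(−qT) = e^(−0.051·0.5) = 0.9748
vega = S·e^(−qT)·φ(d₁)·√T = 267·0.9748·0.3984·0.7071 = 73.3208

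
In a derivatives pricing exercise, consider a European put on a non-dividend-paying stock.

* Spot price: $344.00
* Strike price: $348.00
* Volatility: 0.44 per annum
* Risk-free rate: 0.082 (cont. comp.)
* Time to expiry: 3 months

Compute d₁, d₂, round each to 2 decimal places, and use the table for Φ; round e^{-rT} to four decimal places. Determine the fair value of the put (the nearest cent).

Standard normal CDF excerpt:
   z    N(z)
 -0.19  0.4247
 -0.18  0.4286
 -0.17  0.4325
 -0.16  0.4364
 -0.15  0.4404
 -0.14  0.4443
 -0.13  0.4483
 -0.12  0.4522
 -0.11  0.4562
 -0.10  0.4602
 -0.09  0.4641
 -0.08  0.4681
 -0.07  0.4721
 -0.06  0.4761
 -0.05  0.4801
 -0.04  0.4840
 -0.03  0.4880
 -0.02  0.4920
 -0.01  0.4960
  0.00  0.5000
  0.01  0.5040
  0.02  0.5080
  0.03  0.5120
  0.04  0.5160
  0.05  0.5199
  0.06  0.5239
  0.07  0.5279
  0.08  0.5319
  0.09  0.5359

T = 0.25;  σ√T = 0.2200
ln(S/K) + (r + σ²/2)T = ln(344/348) + (0.082 + 0.44²/2)·0.25 = -0.0116 + 0.0447 = 0.0331
d₁ = 0.0331 / 0.2200 = 0.1506 ≈ 0.15
d₂ = d₁ − σ√T = 0.1506 − 0.2200 = -0.0694 ≈ -0.07
exp(−rT) = exp(−0.082·0.25) = 0.9797
P = 348·0.9797·N(0.07) − 344·N(-0.15) = 348·0.9797·0.5279 − 344·0.4404 = 179.9799 − 151.4976 = 28.4823

$28.48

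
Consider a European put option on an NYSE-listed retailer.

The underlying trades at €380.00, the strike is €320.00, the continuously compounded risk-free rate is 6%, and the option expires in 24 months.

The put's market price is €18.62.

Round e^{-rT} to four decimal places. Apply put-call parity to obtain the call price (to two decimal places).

exp(−rT) = exp(−0.06·2) = 0.8869
Put-call parity: C − P = S − K·e^(−rT) = 380 − 320·0.8869 = 380 − 283.8080 = 96.1920
C = P + (C − P) = 18.62 + (96.1920) = 114.8120

€114.81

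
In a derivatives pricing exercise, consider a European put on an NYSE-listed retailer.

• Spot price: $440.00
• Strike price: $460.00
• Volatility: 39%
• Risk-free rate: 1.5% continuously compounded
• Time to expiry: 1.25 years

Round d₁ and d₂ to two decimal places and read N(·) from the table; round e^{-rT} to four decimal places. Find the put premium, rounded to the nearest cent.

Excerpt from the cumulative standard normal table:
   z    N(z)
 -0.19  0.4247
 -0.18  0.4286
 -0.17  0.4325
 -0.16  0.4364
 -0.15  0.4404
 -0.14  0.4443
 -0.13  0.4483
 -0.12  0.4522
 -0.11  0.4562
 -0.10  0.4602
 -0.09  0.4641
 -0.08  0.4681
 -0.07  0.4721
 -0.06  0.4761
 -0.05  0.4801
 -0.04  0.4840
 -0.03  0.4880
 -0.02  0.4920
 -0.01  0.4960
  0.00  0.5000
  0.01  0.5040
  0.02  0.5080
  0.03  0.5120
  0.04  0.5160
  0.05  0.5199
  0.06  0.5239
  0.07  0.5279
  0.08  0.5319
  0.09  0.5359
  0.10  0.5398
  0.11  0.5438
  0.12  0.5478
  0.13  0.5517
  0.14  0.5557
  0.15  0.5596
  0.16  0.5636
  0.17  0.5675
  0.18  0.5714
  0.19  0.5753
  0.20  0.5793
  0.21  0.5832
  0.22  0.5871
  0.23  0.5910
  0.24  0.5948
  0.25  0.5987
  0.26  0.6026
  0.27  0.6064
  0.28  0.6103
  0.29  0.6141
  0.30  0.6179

σ√T = 0.39 × 1.1180 = 0.4360
d₁ = [ln(440/460) + (0.015 + 0.39²/2)·1.25] / 0.4360 = [-0.0445 + 0.1138] / 0.4360 = 0.1591 ⇒ 0.16
d₂ = d₁ − σ√T = 0.1591 − 0.4360 = -0.2770 ⇒ -0.28
e^(−rT) = e^(−0.015·1.25) = 0.9814
N(−d₂) = N(0.28) = 0.6103;  N(−d₁) = N(-0.16) = 0.4364
P = 460·0.9814·0.6103 − 440·0.4364 = 275.5163 − 192.0160 = 83.5003

$83.50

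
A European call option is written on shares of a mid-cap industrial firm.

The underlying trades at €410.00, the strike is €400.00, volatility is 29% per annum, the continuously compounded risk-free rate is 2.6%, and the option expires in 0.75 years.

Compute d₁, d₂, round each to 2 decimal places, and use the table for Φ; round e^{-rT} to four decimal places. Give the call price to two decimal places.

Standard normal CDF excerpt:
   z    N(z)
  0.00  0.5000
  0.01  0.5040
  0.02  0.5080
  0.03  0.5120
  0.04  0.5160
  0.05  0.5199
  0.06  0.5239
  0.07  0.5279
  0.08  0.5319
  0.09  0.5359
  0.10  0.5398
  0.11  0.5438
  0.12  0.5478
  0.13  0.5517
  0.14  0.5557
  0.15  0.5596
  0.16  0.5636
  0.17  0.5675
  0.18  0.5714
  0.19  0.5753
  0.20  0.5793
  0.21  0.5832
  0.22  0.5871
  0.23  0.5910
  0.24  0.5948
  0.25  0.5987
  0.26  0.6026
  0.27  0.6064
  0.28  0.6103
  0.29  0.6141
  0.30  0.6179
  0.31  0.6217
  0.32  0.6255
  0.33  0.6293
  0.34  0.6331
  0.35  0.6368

T = 0.75;  σ√T = 0.2511
d₁ = [ln(410/400) + (0.026 + 0.29²/2)·0.75] / 0.2511 = [0.0247 + 0.0510] / 0.2511 = 0.3015 → 0.30
d₂ = d₁ − σ√T = 0.3015 − 0.2511 = 0.0504 → 0.05
exp(−rT) = exp(−0.026·0.75) = 0.9807
N(d₁) = N(0.30) = 0.6179;  N(d₂) = N(0.05) = 0.5199
C = 410·0.6179 − 400·0.9807·0.5199 = 253.3390 − 203.9464 = 49.3926

€49.39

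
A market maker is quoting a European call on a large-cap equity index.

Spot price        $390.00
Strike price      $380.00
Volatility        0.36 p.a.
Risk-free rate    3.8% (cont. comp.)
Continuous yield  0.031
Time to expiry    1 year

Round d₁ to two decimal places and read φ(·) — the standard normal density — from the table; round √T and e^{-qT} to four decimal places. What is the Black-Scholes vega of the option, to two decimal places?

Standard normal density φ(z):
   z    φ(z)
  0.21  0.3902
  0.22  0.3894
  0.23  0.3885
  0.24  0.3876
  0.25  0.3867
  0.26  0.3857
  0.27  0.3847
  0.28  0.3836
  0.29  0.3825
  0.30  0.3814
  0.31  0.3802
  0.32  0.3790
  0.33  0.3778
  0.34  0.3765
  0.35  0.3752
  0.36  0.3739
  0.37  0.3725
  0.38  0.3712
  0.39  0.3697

σ√T = 0.36·√1 = 0.3600
ln(S/K) + (r − q + σ²/2)T = ln(390/380) + (0.038 − 0.031 + 0.36²/2)·1 = 0.0260 + 0.0718 = 0.0978
d₁ = 0.0978 / 0.3600 = 0.2716 ⇒ 0.27
√T = √1 = 1.0000
φ(d₁) = φ(0.27) = 0.3847
exp(−qT) = exp(−0.031·1) = 0.9695
vega = S·exp(−qT)·φ(d₁)·√T = 390·0.9695·0.3847·1.0000 = 145.4570
(The put has the same vega.)

145.46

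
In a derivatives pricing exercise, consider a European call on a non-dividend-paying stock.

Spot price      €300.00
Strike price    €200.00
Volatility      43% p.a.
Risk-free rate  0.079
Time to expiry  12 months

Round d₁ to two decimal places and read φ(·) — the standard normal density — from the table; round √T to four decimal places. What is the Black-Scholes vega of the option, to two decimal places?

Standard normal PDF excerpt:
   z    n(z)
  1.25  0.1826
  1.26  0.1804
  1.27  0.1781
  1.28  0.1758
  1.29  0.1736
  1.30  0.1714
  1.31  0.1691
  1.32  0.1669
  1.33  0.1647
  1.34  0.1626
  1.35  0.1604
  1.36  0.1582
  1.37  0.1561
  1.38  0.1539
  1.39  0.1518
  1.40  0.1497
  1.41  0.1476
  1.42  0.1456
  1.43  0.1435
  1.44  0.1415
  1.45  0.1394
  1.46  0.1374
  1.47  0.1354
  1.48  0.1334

48.78

σ√T = 0.43·√1 = 0.4300
d₁ = [ln(300/200) + (0.079 + 0.43²/2)·1] / 0.4300 = [0.4055 + 0.1714] / 0.4300 = 1.3417 ⇒ 1.34
√T = √1 = 1.0000
φ(d₁) = φ(1.34) = 0.1626
vega = S·φ(d₁)·√T = 300·0.1626·1.0000 = 48.7800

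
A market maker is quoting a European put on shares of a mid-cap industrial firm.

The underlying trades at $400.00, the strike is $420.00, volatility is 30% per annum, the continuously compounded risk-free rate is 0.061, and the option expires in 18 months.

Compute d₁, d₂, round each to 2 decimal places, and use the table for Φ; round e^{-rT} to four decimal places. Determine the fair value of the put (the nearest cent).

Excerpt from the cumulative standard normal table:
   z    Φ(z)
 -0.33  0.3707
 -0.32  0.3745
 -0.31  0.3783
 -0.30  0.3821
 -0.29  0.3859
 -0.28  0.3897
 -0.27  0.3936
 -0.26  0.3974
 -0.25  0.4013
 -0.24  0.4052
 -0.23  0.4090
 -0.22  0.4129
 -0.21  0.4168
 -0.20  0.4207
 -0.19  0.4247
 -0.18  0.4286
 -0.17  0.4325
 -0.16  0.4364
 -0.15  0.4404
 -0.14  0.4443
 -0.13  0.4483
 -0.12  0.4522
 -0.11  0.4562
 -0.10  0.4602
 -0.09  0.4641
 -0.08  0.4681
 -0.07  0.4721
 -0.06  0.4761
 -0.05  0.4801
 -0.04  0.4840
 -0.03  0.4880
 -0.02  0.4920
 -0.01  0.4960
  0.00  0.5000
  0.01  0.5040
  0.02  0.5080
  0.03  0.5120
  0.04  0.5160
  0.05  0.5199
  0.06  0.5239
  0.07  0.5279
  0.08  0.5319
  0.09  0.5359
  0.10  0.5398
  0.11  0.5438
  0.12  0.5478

σ√T = 0.3·√1.5 = 0.3674
d₁ = [ln(400/420) + (0.061 + 0.3²/2)·1.5] / 0.3674 = [-0.0488 + 0.1590] / 0.3674 = 0.3000 → 0.30
d₂ = d₁ − σ√T = 0.3000 − 0.3674 = -0.0675 → -0.07
exp(−rT) = exp(−0.061·1.5) = 0.9126
P = 420·0.9126·N(0.07) − 400·N(-0.30) = 420·0.9126·0.5279 − 400·0.3821 = 202.3398 − 152.8400 = 49.4998

$49.50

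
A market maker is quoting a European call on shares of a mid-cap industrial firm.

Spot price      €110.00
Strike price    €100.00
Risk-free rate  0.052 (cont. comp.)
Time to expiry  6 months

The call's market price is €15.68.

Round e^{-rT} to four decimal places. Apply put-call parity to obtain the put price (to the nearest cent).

€3.11

exp(−rT) = exp(−0.052·0.5) = 0.9743
Put-call parity: C − P = S − K·e^(−rT) = 110 − 100·0.9743 = 110 − 97.4300 = 12.5700
P = C − (C − P) = 15.68 − (12.5700) = 3.1100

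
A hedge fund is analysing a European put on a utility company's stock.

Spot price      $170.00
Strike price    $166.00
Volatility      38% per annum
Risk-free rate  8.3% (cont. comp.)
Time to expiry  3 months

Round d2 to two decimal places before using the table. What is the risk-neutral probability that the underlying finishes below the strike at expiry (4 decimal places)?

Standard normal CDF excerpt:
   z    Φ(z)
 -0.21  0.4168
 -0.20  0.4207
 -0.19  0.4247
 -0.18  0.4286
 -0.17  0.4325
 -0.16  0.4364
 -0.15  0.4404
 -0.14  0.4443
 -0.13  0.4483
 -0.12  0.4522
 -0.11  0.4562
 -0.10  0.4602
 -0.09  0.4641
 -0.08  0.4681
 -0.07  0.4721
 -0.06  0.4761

σ√T = 0.38·√0.25 = 0.1900
d₁ = [ln(170/166) + (0.083 + ½·0.38²)·0.25] / (σ√T) = (0.0238 + 0.0388) / 0.1900 = 0.3295 ⇒ 0.33
d₂ = 0.3295 − 0.1900 = 0.1395 ⇒ 0.14
Risk-neutral Pr[S_T < K] = N(−d₂) = N(-0.14) = 0.4443

0.4443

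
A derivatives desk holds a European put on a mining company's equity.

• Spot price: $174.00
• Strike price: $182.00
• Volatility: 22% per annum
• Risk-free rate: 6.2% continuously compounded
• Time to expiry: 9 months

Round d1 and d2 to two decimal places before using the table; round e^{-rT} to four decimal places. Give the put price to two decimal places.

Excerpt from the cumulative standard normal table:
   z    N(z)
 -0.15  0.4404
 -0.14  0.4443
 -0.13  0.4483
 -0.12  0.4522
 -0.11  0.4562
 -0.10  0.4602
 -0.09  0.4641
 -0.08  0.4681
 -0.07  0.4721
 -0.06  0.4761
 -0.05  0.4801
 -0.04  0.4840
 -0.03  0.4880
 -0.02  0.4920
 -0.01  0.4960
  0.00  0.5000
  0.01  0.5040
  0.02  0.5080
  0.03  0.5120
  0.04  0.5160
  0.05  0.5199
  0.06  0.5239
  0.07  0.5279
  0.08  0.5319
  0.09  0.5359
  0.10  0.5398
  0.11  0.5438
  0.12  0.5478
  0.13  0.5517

$13.03

σ√T = 0.22 × 0.8660 = 0.1905
d₁ = [ln(174/182) + (0.062 + ½·0.22²)·0.75] / (σ√T) = (-0.0450 + 0.0646) / 0.1905 = 0.1034 → 0.10
d₂ = 0.1034 − 0.1905 = -0.0871 → -0.09
e^(−rT) = e^(−0.062·0.75) = 0.9546
N(−d₂) = N(0.09) = 0.5359;  N(−d₁) = N(-0.10) = 0.4602
P = 182·0.9546·0.5359 − 174·0.4602 = 93.1058 − 80.0748 = 13.0310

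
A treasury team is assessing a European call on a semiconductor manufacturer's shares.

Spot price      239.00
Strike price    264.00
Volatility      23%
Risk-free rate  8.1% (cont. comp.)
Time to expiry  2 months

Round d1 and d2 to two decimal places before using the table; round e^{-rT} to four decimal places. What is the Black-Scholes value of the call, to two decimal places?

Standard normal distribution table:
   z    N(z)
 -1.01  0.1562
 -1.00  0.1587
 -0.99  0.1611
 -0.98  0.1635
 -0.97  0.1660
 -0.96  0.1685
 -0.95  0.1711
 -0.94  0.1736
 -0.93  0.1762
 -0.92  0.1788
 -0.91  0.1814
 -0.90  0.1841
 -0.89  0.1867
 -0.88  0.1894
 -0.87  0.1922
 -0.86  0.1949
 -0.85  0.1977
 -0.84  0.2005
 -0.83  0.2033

2.05

T = 0.1667;  σ√T = 0.0939
d₁ = [ln(239/264) + (0.081 + 0.23²/2)·0.1667] / 0.0939 = [-0.0995 + 0.0179] / 0.0939 = -0.8688 → -0.87
d₂ = d₁ − σ√T = -0.8688 − 0.0939 = -0.9627 → -0.96
e^(−rT) = e^(−0.081·0.1667) = 0.9866
N(d₁) = N(-0.87) = 0.1922;  N(d₂) = N(-0.96) = 0.1685
C = 239·0.1922 − 264·0.9866·0.1685 = 45.9358 − 43.8879 = 2.0479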